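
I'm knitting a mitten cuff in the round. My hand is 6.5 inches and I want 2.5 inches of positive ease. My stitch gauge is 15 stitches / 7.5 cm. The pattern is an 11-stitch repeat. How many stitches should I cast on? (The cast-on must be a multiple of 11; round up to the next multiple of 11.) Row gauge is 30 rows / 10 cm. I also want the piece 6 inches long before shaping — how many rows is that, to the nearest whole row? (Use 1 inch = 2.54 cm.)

Finished = 6.5 + 2.5 = 9 inches.
9 inches × 2.54 = 22.86 cm.
15/7.5 = 2 sts per cm; 22.86 × 2 = 45.72 sts.
Next multiple of 11 → 55.
6 inches = 15.24 cm; × 3 = 45.72 → 46 rows.

Cast on 55 stitches; work 46 rows.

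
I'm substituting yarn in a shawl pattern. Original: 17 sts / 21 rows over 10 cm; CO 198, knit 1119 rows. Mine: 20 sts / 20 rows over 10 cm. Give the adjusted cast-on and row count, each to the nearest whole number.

Cast on 233 stitches; work 1066 rows.

Stitches: 198 × 20/17 = 232.94 → 233.
Rows: 1119 × 20/21 = 1065.71 → 1066.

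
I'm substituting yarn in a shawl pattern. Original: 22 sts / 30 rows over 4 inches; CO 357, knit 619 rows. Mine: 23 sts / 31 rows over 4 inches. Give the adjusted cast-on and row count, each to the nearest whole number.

Cast on 373 stitches; work 640 rows.

Stitches: 357 × 23/22 = 373.23 → 373.
Rows: 619 × 31/30 = 639.63 → 640.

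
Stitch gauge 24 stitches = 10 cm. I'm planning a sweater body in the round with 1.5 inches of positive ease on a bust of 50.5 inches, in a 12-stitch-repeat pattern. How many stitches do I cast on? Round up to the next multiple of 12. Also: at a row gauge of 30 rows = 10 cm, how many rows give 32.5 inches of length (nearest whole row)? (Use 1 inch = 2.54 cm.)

Cast on 324 stitches; work 248 rows.

Finished = 50.5 + 1.5 = 52 inches.
52 inches × 2.54 = 132.08 cm.
24/10 = 2.4 sts per cm; 132.08 × 2.4 = 316.99 sts.
Next multiple of 12 → 324.
32.5 inches = 82.55 cm; × 3 = 247.65 → 248 rows.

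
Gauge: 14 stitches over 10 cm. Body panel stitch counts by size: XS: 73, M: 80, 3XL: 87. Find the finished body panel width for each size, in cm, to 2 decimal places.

XS 52.14 cm; M 57.14 cm; 3XL 62.14 cm.

14/10 = 1.4 sts per cm.
XS: 73 / 1.4 = 52.143 → 52.14 cm.
M: 80 / 1.4 = 57.143 → 57.14 cm.
3XL: 87 / 1.4 = 62.143 → 62.14 cm.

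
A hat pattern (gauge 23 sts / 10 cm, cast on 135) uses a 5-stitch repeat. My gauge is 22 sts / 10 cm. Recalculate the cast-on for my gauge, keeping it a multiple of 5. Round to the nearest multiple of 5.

135 × 22 / 23 = 129.13.
Nearest multiple of 5: 130.

CO 130 sts.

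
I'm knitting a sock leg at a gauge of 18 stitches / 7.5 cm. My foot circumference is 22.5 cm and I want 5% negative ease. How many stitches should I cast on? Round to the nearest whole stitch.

Cast on 51 stitches.

Finished = 22.5 × 0.95 = 21.38 cm.
18 / 7.5 = 2.4 sts per cm.
21.38 × 2.4 = 51.30 sts.
→ 51 sts.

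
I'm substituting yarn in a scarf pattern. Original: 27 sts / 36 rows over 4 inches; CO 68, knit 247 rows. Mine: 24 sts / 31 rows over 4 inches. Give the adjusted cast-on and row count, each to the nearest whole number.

Stitches: 68 × 24/27 = 60.44 → 60.
Rows: 247 × 31/36 = 212.69 → 213.

Cast on 60 stitches; work 213 rows.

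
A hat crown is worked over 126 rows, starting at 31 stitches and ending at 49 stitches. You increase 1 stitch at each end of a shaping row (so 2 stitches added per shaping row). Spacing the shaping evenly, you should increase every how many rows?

Stitches to add: |49 − 31| = 18.
Shaping rows needed: 18 / 2 = 9.
126 rows / 9 = every 14 rows.

Increase every 14th row.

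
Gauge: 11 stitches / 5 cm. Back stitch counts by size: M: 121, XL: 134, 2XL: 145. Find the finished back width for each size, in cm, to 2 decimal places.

M 55.00 cm; XL 60.91 cm; 2XL 65.91 cm.

11/5 = 2.2 sts per cm.
M: 121 / 2.2 = 55.000 → 55.00 cm.
XL: 134 / 2.2 = 60.909 → 60.91 cm.
2XL: 145 / 2.2 = 65.909 → 65.91 cm.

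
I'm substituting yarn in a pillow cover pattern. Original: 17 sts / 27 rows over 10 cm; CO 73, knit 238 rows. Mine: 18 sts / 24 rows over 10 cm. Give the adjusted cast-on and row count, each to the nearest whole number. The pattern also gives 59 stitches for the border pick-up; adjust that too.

Cast on 77 stitches; work 212 rows; border pick-up 62 stitches.

Stitches: 73 × 18/17 = 77.29 → 77.
Rows: 238 × 24/27 = 211.56 → 212.
border pick-up: 59 × 18/17 = 62.47 → 62.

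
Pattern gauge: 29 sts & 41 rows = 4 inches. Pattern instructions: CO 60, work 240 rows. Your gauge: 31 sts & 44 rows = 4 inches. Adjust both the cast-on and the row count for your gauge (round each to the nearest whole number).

Stitches: 60 × 31/29 = 64.14 → 64.
Rows: 240 × 44/41 = 257.56 → 258.

Cast on 64 stitches; work 258 rows.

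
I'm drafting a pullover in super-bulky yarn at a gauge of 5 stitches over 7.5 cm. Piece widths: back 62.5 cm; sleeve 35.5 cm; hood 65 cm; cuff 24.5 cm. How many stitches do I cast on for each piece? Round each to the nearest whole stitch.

Rate = 5/7.5 = 0.667 sts per cm.
back: 62.5 × 0.667 = 41.67 → 42.
sleeve: 35.5 × 0.667 = 23.67 → 24.
hood: 65 × 0.667 = 43.33 → 43.
cuff: 24.5 × 0.667 = 16.33 → 16.

back 42; sleeve 24; hood 43; cuff 16.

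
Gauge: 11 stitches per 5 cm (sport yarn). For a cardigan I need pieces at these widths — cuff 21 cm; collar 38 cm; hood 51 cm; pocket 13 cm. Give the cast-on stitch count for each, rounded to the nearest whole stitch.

cuff 46; collar 84; hood 112; pocket 29.

Rate = 11/5 = 2.2 sts per cm.
cuff: 21 × 2.2 = 46.20 → 46.
collar: 38 × 2.2 = 83.60 → 84.
hood: 51 × 2.2 = 112.20 → 112.
pocket: 13 × 2.2 = 28.60 → 29.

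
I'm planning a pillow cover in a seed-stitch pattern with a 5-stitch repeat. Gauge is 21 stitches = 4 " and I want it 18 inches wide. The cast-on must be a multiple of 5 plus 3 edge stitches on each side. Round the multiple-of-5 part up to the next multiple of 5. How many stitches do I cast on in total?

21 / 4 = 5.25 sts per inch.
18 × 5.25 = 94.50 sts.
Less 6 edge sts → 88.50 for the repeat.
Next multiple of 5: 90.
Add back 6 edge sts → 96.

CO 96 sts.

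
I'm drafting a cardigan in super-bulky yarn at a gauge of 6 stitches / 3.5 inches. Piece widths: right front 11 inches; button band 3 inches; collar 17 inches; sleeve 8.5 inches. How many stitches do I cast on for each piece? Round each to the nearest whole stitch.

right front 19; button band 5; collar 29; sleeve 15.

Rate = 6/3.5 = 1.714 sts per in.
right front: 11 × 1.714 = 18.86 → 19.
button band: 3 × 1.714 = 5.14 → 5.
collar: 17 × 1.714 = 29.14 → 29.
sleeve: 8.5 × 1.714 = 14.57 → 15.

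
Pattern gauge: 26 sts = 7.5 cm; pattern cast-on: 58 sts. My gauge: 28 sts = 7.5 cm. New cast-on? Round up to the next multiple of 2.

Cast on 64 stitches.

Scale factor = 28 / 26 = 1.077.
58 × 28 / 26 = 62.46 sts.
→ 64 sts.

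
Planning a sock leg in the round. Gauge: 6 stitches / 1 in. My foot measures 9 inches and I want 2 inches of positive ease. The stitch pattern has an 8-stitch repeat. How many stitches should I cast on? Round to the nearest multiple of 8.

Finished = 9 + 2 = 11 inches.
6 / 1 = 6 sts/in.
11 × 6 = 66.00 sts.
Nearest multiple of 8: 64.

Cast on 64 stitches.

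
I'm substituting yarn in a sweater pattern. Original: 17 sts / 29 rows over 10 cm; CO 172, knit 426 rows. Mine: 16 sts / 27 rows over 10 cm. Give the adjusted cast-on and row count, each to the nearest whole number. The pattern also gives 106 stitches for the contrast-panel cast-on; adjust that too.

Cast on 162 stitches; work 397 rows; contrast-panel cast-on 100 stitches.

Stitches: 172 × 16/17 = 161.88 → 162.
Rows: 426 × 27/29 = 396.62 → 397.
contrast-panel cast-on: 106 × 16/17 = 99.76 → 100.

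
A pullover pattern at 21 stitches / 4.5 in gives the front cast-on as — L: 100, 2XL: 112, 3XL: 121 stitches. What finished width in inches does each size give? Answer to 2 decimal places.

21/4.5 = 4.667 sts per in.
L: 100 / 4.667 = 21.429 → 21.43 in.
2XL: 112 / 4.667 = 24.000 → 24.00 in.
3XL: 121 / 4.667 = 25.929 → 25.93 in.

L 21.43 inches; 2XL 24.00 inches; 3XL 25.93 inches.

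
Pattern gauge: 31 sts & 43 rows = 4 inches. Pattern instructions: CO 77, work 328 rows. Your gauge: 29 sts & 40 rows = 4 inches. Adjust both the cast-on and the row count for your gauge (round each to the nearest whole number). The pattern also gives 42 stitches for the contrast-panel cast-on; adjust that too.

Stitches: 77 × 29/31 = 72.03 → 72.
Rows: 328 × 40/43 = 305.12 → 305.
contrast-panel cast-on: 42 × 29/31 = 39.29 → 39.

Cast on 72 stitches; work 305 rows; contrast-panel cast-on 39 stitches.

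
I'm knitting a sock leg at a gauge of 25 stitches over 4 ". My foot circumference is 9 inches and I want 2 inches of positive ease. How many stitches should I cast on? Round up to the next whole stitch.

Finished = 9 + 2 = 11 in.
25 / 4 = 6.25 sts per inch.
11.00 × 6.25 = 68.75 sts.
→ 69 sts.

69 stitches.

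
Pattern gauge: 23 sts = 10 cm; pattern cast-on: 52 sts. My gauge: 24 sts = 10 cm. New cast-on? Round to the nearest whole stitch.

Cast on 54 stitches.

Scale factor = 24 / 23 = 1.043.
52 × 24 / 23 = 54.26 sts.
→ 54 sts.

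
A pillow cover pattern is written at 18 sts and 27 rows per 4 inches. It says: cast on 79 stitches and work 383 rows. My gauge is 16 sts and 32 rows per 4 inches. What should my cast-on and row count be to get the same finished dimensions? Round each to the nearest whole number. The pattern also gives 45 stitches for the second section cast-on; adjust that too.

Stitches: 79 × 16/18 = 70.22 → 70.
Rows: 383 × 32/27 = 453.93 → 454.
second section cast-on: 45 × 16/18 = 40.00 → 40.

Cast on 70 stitches; work 454 rows; second section cast-on 40 stitches.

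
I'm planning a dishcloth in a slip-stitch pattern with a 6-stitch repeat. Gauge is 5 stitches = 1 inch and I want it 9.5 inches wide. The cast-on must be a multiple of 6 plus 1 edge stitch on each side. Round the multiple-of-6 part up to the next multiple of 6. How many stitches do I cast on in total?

Cast on 50 stitches.

5 / 1 = 5 sts per inch.
9.5 × 5 = 47.50 sts.
Less 2 edge sts → 45.50 for the repeat.
Next multiple of 6: 48.
Add back 2 edge sts → 50.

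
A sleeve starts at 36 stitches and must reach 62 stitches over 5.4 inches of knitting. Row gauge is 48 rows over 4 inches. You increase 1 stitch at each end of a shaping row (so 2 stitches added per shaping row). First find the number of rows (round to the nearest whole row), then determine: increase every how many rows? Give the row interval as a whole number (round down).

Rows = 5.4 × 12 = 64.8 → 65 rows.
Stitches to add: 26 → 13 shaping rows (at 2 st each).
65 / 13 = 5.00 → every 5 rows.

Increase every 5th row.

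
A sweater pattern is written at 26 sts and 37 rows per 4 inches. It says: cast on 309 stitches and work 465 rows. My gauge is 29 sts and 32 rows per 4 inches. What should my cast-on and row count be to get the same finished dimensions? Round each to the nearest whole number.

Stitches: 309 × 29/26 = 344.65 → 345.
Rows: 465 × 32/37 = 402.16 → 402.

Cast on 345 stitches; work 402 rows.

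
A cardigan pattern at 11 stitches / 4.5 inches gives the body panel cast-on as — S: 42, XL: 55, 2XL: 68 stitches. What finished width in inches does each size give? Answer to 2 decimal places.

S 17.18 inches; XL 22.50 inches; 2XL 27.82 inches.

11/4.5 = 2.444 sts per in.
S: 42 / 2.444 = 17.182 → 17.18 in.
XL: 55 / 2.444 = 22.500 → 22.50 in.
2XL: 68 / 2.444 = 27.818 → 27.82 in.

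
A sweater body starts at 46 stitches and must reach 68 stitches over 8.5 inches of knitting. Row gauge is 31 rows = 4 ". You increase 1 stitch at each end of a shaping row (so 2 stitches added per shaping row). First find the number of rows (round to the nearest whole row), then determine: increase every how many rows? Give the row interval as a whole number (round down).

Increase every 6th row.

Rows = 8.5 × 7.75 = 65.9 → 66 rows.
Stitches to add: 22 → 11 shaping rows (at 2 st each).
66 / 11 = 6.00 → every 6 rows.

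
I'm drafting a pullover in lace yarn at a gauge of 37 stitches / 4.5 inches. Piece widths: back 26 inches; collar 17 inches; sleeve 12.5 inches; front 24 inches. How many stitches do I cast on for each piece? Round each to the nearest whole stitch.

Rate = 37/4.5 = 8.222 sts per in.
back: 26 × 8.222 = 213.78 → 214.
collar: 17 × 8.222 = 139.78 → 140.
sleeve: 12.5 × 8.222 = 102.78 → 103.
front: 24 × 8.222 = 197.33 → 197.

back 214; collar 140; sleeve 103; front 197.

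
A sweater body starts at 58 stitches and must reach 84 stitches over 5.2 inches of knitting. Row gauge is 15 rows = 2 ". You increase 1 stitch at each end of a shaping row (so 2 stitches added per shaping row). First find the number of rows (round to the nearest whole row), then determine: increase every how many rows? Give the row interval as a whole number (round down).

Rows = 5.2 × 7.5 = 39.0 → 39 rows.
Stitches to add: 26 → 13 shaping rows (at 2 st each).
39 / 13 = 3.00 → every 3 rows.

Increase every 3rd row.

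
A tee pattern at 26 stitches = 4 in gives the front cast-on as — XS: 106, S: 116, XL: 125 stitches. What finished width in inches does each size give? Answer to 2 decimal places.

26/4 = 6.5 sts per in.
XS: 106 / 6.5 = 16.308 → 16.31 in.
S: 116 / 6.5 = 17.846 → 17.85 in.
XL: 125 / 6.5 = 19.231 → 19.23 in.

XS 16.31 inches; S 17.85 inches; XL 19.23 inches.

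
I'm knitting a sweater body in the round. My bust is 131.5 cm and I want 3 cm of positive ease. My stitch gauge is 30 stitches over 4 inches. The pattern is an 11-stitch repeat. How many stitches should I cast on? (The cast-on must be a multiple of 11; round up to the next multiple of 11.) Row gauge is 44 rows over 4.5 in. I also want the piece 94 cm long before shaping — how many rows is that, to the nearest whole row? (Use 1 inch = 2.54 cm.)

Finished = 131.5 + 3 = 134.5 cm.
134.5 cm × 1/2.54 = 52.95 inches.
30/4 = 7.5 sts per in; 52.95 × 7.5 = 397.15 sts.
Next multiple of 11 → 407.
94 cm = 37.01 inches; × 9.778 = 361.85 → 362 rows.

Cast on 407 stitches; work 362 rows.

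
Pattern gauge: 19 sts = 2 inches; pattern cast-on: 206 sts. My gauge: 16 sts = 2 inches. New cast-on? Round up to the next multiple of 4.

Scale factor = 16 / 19 = 0.842.
206 × 16 / 19 = 173.47 sts.
→ 176 sts.

Cast on 176 stitches.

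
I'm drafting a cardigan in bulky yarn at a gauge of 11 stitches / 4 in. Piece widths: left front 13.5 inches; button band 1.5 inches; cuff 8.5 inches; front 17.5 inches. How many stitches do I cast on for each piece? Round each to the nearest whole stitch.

left front 37; button band 4; cuff 23; front 48.

Rate = 11/4 = 2.75 sts per in.
left front: 13.5 × 2.75 = 37.12 → 37.
button band: 1.5 × 2.75 = 4.12 → 4.
cuff: 8.5 × 2.75 = 23.38 → 23.
front: 17.5 × 2.75 = 48.12 → 48.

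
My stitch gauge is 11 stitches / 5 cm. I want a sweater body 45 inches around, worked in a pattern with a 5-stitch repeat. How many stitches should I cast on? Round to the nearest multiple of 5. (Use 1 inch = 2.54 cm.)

250 stitches.

45 in = 45 × 2.54 = 114.30 cm.
11 / 5 = 2.2 sts/cm.
114.30 × 2.2 = 251.46 sts.
→ 250.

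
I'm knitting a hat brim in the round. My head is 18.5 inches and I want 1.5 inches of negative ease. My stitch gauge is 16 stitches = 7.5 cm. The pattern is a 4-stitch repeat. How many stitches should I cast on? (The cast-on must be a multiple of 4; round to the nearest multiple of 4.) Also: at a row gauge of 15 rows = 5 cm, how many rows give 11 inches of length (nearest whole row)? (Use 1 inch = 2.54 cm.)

Cast on 92 stitches; work 84 rows.

Finished = 18.5 − 1.5 = 17 inches.
17 inches × 2.54 = 43.18 cm.
16/7.5 = 2.133 sts per cm; 43.18 × 2.133 = 92.12 sts.
Nearest multiple of 4 → 92.
11 inches = 27.94 cm; × 3 = 83.82 → 84 rows.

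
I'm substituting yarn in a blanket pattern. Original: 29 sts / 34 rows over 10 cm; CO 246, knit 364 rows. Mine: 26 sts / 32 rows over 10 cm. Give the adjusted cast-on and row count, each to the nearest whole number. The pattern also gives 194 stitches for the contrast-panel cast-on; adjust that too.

Stitches: 246 × 26/29 = 220.55 → 221.
Rows: 364 × 32/34 = 342.59 → 343.
contrast-panel cast-on: 194 × 26/29 = 173.93 → 174.

Cast on 221 stitches; work 343 rows; contrast-panel cast-on 174 stitches.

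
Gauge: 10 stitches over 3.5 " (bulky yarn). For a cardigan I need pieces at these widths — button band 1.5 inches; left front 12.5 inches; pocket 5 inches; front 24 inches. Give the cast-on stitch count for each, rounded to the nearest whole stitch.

Rate = 10/3.5 = 2.857 sts per in.
button band: 1.5 × 2.857 = 4.29 → 4.
left front: 12.5 × 2.857 = 35.71 → 36.
pocket: 5 × 2.857 = 14.29 → 14.
front: 24 × 2.857 = 68.57 → 69.

button band 4; left front 36; pocket 14; front 69.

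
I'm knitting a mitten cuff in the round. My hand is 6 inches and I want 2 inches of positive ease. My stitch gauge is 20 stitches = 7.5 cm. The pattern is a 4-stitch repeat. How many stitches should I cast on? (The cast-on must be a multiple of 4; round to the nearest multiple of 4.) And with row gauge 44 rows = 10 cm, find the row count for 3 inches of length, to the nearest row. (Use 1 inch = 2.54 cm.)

Finished = 6 + 2 = 8 inches.
8 inches × 2.54 = 20.32 cm.
20/7.5 = 2.667 sts per cm; 20.32 × 2.667 = 54.19 sts.
Nearest multiple of 4 → 56.
3 inches = 7.62 cm; × 4.4 = 33.53 → 34 rows.

Cast on 56 stitches; work 34 rows.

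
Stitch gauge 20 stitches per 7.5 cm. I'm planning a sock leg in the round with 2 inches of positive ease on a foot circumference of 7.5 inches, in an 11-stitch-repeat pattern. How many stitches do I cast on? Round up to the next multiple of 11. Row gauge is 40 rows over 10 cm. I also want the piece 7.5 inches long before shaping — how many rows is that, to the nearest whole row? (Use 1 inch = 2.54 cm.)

Cast on 66 stitches; work 76 rows.

Finished = 7.5 + 2 = 9.5 inches.
9.5 inches × 2.54 = 24.13 cm.
20/7.5 = 2.667 sts per cm; 24.13 × 2.667 = 64.35 sts.
Next multiple of 11 → 66.
7.5 inches = 19.05 cm; × 4 = 76.20 → 76 rows.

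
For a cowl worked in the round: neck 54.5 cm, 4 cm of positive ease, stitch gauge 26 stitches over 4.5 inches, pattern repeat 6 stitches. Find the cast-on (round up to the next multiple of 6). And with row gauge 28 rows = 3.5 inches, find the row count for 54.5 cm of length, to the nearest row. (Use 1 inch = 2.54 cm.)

Finished = 54.5 + 4 = 58.5 cm.
58.5 cm × 1/2.54 = 23.03 inches.
26/4.5 = 5.778 sts per in; 23.03 × 5.778 = 133.07 sts.
Next multiple of 6 → 138.
54.5 cm = 21.46 inches; × 8 = 171.65 → 172 rows.

Cast on 138 stitches; work 172 rows.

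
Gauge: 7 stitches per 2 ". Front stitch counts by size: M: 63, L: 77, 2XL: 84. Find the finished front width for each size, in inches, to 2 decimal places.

7/2 = 3.5 sts per in.
M: 63 / 3.5 = 18.000 → 18.00 in.
L: 77 / 3.5 = 22.000 → 22.00 in.
2XL: 84 / 3.5 = 24.000 → 24.00 in.

M 18.00 inches; L 22.00 inches; 2XL 24.00 inches.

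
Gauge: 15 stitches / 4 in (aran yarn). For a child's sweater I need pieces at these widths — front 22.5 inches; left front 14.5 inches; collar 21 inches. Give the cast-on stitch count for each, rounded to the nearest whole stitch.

front 84; left front 54; collar 79.

Rate = 15/4 = 3.75 sts per in.
front: 22.5 × 3.75 = 84.38 → 84.
left front: 14.5 × 3.75 = 54.38 → 54.
collar: 21 × 3.75 = 78.75 → 79.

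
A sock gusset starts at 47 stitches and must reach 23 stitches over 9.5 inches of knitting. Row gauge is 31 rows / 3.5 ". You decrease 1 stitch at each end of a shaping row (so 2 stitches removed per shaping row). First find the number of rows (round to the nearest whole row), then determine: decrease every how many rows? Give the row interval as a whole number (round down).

Decrease every 7th row.

Rows = 9.5 × 8.857 = 84.1 → 84 rows.
Stitches to remove: 24 → 12 shaping rows (at 2 st each).
84 / 12 = 7.00 → every 7 rows.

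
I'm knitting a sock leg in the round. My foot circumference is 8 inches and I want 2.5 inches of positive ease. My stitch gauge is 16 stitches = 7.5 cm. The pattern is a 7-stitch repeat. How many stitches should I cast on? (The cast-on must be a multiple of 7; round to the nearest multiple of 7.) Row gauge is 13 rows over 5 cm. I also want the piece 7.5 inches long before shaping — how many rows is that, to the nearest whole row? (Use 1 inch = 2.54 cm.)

Cast on 56 stitches; work 50 rows.

Finished = 8 + 2.5 = 10.5 inches.
10.5 inches × 2.54 = 26.67 cm.
16/7.5 = 2.133 sts per cm; 26.67 × 2.133 = 56.90 sts.
Nearest multiple of 7 → 56.
7.5 inches = 19.05 cm; × 2.6 = 49.53 → 50 rows.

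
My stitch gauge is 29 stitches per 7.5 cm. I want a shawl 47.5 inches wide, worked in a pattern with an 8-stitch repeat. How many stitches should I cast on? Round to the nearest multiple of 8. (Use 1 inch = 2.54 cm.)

47.5 in = 47.5 × 2.54 = 120.65 cm.
29 / 7.5 = 3.867 sts/cm.
120.65 × 3.867 = 466.51 sts.
→ 464.

Cast on 464 stitches.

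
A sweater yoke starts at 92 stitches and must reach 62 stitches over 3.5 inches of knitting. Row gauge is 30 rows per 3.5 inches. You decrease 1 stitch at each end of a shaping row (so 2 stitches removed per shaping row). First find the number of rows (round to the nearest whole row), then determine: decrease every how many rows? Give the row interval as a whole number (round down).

Rows = 3.5 × 8.571 = 30.0 → 30 rows.
Stitches to remove: 30 → 15 shaping rows (at 2 st each).
30 / 15 = 2.00 → every 2 rows.

Decrease every 2nd row.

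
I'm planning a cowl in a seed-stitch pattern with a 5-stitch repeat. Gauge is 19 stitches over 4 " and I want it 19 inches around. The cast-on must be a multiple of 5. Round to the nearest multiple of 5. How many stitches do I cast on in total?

90 stitches.

19 / 4 = 4.75 sts per inch.
19 × 4.75 = 90.25 sts.
Nearest multiple of 5: 90.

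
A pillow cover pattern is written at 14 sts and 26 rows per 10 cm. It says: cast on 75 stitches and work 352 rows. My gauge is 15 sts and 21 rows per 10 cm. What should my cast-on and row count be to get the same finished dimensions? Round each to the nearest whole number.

Stitches: 75 × 15/14 = 80.36 → 80.
Rows: 352 × 21/26 = 284.31 → 284.

Cast on 80 stitches; work 284 rows.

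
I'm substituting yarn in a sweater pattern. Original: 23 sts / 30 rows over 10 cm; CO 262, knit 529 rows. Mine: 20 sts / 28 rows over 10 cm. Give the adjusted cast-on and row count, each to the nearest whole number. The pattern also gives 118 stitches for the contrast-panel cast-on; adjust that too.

Stitches: 262 × 20/23 = 227.83 → 228.
Rows: 529 × 28/30 = 493.73 → 494.
contrast-panel cast-on: 118 × 20/23 = 102.61 → 103.

Cast on 228 stitches; work 494 rows; contrast-panel cast-on 103 stitches.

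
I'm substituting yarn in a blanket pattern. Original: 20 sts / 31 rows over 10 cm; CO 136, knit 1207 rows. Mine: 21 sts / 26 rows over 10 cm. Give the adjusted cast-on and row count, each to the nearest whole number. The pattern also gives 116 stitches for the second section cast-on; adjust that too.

Stitches: 136 × 21/20 = 142.80 → 143.
Rows: 1207 × 26/31 = 1012.32 → 1012.
second section cast-on: 116 × 21/20 = 121.80 → 122.

Cast on 143 stitches; work 1012 rows; second section cast-on 122 stitches.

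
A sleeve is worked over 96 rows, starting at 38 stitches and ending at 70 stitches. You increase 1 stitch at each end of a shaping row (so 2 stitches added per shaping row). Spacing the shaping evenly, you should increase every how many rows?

Increase every 6th row.

Stitches to add: |70 − 38| = 32.
Shaping rows needed: 32 / 2 = 16.
96 rows / 16 = every 6 rows.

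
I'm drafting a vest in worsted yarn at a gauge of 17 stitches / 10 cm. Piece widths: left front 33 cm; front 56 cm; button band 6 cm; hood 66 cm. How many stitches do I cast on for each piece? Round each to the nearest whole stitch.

left front 56; front 95; button band 10; hood 112.

Rate = 17/10 = 1.7 sts per cm.
left front: 33 × 1.7 = 56.10 → 56.
front: 56 × 1.7 = 95.20 → 95.
button band: 6 × 1.7 = 10.20 → 10.
hood: 66 × 1.7 = 112.20 → 112.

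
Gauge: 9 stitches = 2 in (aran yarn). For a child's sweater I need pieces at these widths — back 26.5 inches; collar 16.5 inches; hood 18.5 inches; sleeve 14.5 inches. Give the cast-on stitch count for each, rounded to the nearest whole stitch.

Rate = 9/2 = 4.5 sts per in.
back: 26.5 × 4.5 = 119.25 → 119.
collar: 16.5 × 4.5 = 74.25 → 74.
hood: 18.5 × 4.5 = 83.25 → 83.
sleeve: 14.5 × 4.5 = 65.25 → 65.

back 119; collar 74; hood 83; sleeve 65.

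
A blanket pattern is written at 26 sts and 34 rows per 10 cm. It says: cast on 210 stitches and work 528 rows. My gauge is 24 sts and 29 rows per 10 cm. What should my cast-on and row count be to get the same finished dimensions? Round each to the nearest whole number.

Stitches: 210 × 24/26 = 193.85 → 194.
Rows: 528 × 29/34 = 450.35 → 450.

Cast on 194 stitches; work 450 rows.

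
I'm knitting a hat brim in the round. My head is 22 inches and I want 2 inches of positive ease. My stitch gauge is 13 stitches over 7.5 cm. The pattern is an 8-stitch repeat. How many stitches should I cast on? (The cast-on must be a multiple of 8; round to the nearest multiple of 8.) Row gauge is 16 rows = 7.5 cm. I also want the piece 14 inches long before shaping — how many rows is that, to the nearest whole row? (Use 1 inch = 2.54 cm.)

Cast on 104 stitches; work 76 rows.

Finished = 22 + 2 = 24 inches.
24 inches × 2.54 = 60.96 cm.
13/7.5 = 1.733 sts per cm; 60.96 × 1.733 = 105.66 sts.
Nearest multiple of 8 → 104.
14 inches = 35.56 cm; × 2.133 = 75.86 → 76 rows.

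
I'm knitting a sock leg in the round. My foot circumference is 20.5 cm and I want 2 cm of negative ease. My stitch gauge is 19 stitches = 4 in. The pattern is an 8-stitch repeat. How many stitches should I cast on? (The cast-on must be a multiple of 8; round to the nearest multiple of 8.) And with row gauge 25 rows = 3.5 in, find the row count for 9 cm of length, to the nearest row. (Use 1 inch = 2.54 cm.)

Cast on 32 stitches; work 25 rows.

Finished = 20.5 − 2 = 18.5 cm.
18.5 cm × 1/2.54 = 7.28 inches.
19/4 = 4.75 sts per in; 7.28 × 4.75 = 34.60 sts.
Nearest multiple of 8 → 32.
9 cm = 3.54 inches; × 7.143 = 25.31 → 25 rows.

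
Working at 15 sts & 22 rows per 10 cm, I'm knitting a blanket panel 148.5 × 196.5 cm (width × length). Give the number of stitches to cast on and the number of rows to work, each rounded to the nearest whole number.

Cast on 223 stitches and work 432 rows.

Stitch gauge = 15/10 = 1.5 sts/cm; 148.5 × 1.5 = 222.75 → 223 sts.
Row gauge = 22/10 = 2.2 rows/cm; 196.5 × 2.2 = 432.30 → 432 rows.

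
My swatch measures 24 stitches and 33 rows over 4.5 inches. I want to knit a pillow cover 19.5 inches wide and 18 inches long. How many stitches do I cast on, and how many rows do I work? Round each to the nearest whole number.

Cast on 104 stitches and work 132 rows.

Stitch gauge = 24/4.5 = 5.333 sts/in; 19.5 × 5.333 = 104.00 → 104 sts.
Row gauge = 33/4.5 = 7.333 rows/in; 18 × 7.333 = 132.00 → 132 rows.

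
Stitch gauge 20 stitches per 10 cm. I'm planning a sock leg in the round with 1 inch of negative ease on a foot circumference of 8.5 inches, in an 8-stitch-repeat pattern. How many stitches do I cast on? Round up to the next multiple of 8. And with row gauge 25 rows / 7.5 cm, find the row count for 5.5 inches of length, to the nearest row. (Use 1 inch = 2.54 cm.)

Finished = 8.5 − 1 = 7.5 inches.
7.5 inches × 2.54 = 19.05 cm.
20/10 = 2 sts per cm; 19.05 × 2 = 38.10 sts.
Next multiple of 8 → 40.
5.5 inches = 13.97 cm; × 3.333 = 46.57 → 47 rows.

Cast on 40 stitches; work 47 rows.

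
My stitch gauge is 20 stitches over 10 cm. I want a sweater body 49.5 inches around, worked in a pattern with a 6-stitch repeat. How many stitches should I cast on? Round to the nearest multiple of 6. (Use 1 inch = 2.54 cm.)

49.5 in = 49.5 × 2.54 = 125.73 cm.
20 / 10 = 2 sts/cm.
125.73 × 2 = 251.46 sts.
→ 252.

252 stitches.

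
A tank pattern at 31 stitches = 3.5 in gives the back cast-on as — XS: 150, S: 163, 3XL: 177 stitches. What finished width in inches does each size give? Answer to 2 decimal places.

31/3.5 = 8.857 sts per in.
XS: 150 / 8.857 = 16.935 → 16.94 in.
S: 163 / 8.857 = 18.403 → 18.40 in.
3XL: 177 / 8.857 = 19.984 → 19.98 in.

XS 16.94 inches; S 18.40 inches; 3XL 19.98 inches.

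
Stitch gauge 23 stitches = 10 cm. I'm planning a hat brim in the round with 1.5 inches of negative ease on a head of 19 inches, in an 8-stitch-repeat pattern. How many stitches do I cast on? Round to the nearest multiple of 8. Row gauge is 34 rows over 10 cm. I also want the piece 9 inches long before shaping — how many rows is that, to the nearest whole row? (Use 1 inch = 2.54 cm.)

Finished = 19 − 1.5 = 17.5 inches.
17.5 inches × 2.54 = 44.45 cm.
23/10 = 2.3 sts per cm; 44.45 × 2.3 = 102.23 sts.
Nearest multiple of 8 → 104.
9 inches = 22.86 cm; × 3.4 = 77.72 → 78 rows.

Cast on 104 stitches; work 78 rows.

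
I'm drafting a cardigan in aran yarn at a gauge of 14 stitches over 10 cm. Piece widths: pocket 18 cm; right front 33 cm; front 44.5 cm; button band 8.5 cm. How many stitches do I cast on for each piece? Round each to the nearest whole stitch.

Rate = 14/10 = 1.4 sts per cm.
pocket: 18 × 1.4 = 25.20 → 25.
right front: 33 × 1.4 = 46.20 → 46.
front: 44.5 × 1.4 = 62.30 → 62.
button band: 8.5 × 1.4 = 11.90 → 12.

pocket 25; right front 46; front 62; button band 12.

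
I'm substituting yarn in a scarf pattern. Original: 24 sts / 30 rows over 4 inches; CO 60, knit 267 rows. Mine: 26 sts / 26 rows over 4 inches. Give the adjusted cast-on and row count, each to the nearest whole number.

Cast on 65 stitches; work 231 rows.

Stitches: 60 × 26/24 = 65.00 → 65.
Rows: 267 × 26/30 = 231.40 → 231.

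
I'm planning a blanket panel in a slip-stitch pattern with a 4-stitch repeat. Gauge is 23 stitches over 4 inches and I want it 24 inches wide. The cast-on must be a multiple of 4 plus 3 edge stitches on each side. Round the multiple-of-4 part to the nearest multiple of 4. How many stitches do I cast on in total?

23 / 4 = 5.75 sts per inch.
24 × 5.75 = 138.00 sts.
Less 6 edge sts → 132.00 for the repeat.
Nearest multiple of 4: 132.
Add back 6 edge sts → 138.

CO 138 sts.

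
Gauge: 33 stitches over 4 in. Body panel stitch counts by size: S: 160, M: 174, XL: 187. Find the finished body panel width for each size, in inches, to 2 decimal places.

S 19.39 inches; M 21.09 inches; XL 22.67 inches.

33/4 = 8.25 sts per in.
S: 160 / 8.25 = 19.394 → 19.39 in.
M: 174 / 8.25 = 21.091 → 21.09 in.
XL: 187 / 8.25 = 22.667 → 22.67 in.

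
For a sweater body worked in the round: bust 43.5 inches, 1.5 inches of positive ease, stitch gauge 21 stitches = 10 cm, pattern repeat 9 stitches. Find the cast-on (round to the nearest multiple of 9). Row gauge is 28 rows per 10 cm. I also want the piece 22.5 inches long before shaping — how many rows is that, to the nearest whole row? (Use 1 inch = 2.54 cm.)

Finished = 43.5 + 1.5 = 45 inches.
45 inches × 2.54 = 114.30 cm.
21/10 = 2.1 sts per cm; 114.30 × 2.1 = 240.03 sts.
Nearest multiple of 9 → 243.
22.5 inches = 57.15 cm; × 2.8 = 160.02 → 160 rows.

Cast on 243 stitches; work 160 rows.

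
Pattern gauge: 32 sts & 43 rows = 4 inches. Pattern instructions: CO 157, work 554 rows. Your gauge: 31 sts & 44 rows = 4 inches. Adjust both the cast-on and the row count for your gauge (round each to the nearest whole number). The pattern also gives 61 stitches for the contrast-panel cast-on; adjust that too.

Stitches: 157 × 31/32 = 152.09 → 152.
Rows: 554 × 44/43 = 566.88 → 567.
contrast-panel cast-on: 61 × 31/32 = 59.09 → 59.

Cast on 152 stitches; work 567 rows; contrast-panel cast-on 59 stitches.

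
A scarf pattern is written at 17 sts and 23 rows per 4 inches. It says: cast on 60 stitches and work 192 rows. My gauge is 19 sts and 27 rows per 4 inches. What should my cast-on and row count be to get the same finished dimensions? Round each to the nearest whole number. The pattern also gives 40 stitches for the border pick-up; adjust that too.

Stitches: 60 × 19/17 = 67.06 → 67.
Rows: 192 × 27/23 = 225.39 → 225.
border pick-up: 40 × 19/17 = 44.71 → 45.

Cast on 67 stitches; work 225 rows; border pick-up 45 stitches.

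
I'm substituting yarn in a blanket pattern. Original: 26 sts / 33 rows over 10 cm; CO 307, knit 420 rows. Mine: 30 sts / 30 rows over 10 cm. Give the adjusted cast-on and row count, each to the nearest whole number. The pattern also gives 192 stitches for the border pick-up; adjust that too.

Stitches: 307 × 30/26 = 354.23 → 354.
Rows: 420 × 30/33 = 381.82 → 382.
border pick-up: 192 × 30/26 = 221.54 → 222.

Cast on 354 stitches; work 382 rows; border pick-up 222 stitches.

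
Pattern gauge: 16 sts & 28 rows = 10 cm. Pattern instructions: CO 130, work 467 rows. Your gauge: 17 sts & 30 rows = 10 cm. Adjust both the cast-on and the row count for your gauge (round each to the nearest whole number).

Stitches: 130 × 17/16 = 138.12 → 138.
Rows: 467 × 30/28 = 500.36 → 500.

Cast on 138 stitches; work 500 rows.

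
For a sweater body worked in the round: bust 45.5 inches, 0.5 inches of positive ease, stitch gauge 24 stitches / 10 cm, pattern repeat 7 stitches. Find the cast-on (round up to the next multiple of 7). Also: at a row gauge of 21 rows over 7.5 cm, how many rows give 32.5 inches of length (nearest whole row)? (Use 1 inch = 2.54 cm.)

Cast on 287 stitches; work 231 rows.

Finished = 45.5 + 0.5 = 46 inches.
46 inches × 2.54 = 116.84 cm.
24/10 = 2.4 sts per cm; 116.84 × 2.4 = 280.42 sts.
Next multiple of 7 → 287.
32.5 inches = 82.55 cm; × 2.8 = 231.14 → 231 rows.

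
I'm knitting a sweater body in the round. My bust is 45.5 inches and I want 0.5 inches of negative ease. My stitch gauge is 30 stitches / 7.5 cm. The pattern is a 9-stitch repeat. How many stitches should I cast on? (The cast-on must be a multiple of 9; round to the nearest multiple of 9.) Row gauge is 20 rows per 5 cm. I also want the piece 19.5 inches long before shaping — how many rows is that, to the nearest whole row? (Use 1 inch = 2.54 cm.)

Cast on 459 stitches; work 198 rows.

Finished = 45.5 − 0.5 = 45 inches.
45 inches × 2.54 = 114.30 cm.
30/7.5 = 4 sts per cm; 114.30 × 4 = 457.20 sts.
Nearest multiple of 9 → 459.
19.5 inches = 49.53 cm; × 4 = 198.12 → 198 rows.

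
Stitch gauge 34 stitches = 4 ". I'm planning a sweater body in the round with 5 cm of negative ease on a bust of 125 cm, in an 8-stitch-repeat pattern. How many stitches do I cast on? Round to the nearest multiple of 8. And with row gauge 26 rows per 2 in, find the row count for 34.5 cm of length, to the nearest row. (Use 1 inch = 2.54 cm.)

Finished = 125 − 5 = 120 cm.
120 cm × 1/2.54 = 47.24 inches.
34/4 = 8.5 sts per in; 47.24 × 8.5 = 401.57 sts.
Nearest multiple of 8 → 400.
34.5 cm = 13.58 inches; × 13 = 176.57 → 177 rows.

Cast on 400 stitches; work 177 rows.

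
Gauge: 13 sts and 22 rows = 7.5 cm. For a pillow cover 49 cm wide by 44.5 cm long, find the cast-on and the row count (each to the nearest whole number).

Cast on 85 stitches and work 131 rows.

Stitch gauge = 13/7.5 = 1.733 sts/cm; 49 × 1.733 = 84.93 → 85 sts.
Row gauge = 22/7.5 = 2.933 rows/cm; 44.5 × 2.933 = 130.53 → 131 rows.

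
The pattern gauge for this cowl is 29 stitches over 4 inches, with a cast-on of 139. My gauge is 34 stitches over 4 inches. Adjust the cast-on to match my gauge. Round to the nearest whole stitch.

CO 163 sts.

Scale factor = 34 / 29 = 1.172.
139 × 34 / 29 = 162.97 sts.
→ 163 sts.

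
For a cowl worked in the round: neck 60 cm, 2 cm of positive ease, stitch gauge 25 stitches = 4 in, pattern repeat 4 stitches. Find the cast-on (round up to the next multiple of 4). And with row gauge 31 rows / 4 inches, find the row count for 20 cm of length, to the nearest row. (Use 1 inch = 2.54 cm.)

Finished = 60 + 2 = 62 cm.
62 cm × 1/2.54 = 24.41 inches.
25/4 = 6.25 sts per in; 24.41 × 6.25 = 152.56 sts.
Next multiple of 4 → 156.
20 cm = 7.87 inches; × 7.75 = 61.02 → 61 rows.

Cast on 156 stitches; work 61 rows.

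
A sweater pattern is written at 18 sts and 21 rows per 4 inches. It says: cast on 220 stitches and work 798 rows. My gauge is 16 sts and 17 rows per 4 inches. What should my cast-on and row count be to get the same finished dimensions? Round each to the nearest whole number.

Cast on 196 stitches; work 646 rows.

Stitches: 220 × 16/18 = 195.56 → 196.
Rows: 798 × 17/21 = 646.00 → 646.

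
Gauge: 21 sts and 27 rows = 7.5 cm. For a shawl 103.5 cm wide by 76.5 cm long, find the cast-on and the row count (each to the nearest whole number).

Cast on 290 stitches and work 275 rows.

Stitch gauge = 21/7.5 = 2.8 sts/cm; 103.5 × 2.8 = 289.80 → 290 sts.
Row gauge = 27/7.5 = 3.6 rows/cm; 76.5 × 3.6 = 275.40 → 275 rows.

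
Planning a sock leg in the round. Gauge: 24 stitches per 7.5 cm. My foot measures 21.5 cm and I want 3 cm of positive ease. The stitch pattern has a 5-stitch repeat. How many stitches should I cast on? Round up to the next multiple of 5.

Finished = 21.5 + 3 = 24.5 cm.
24 / 7.5 = 3.2 sts/cm.
24.5 × 3.2 = 78.40 sts.
Next multiple of 5: 80.

CO 80 sts.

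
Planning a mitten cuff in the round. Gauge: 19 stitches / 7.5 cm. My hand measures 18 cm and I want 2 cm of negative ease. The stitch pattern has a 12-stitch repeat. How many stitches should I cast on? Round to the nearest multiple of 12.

Finished = 18 − 2 = 16 cm.
19 / 7.5 = 2.533 sts/cm.
16 × 2.533 = 40.53 sts.
Nearest multiple of 12: 36.

CO 36 sts.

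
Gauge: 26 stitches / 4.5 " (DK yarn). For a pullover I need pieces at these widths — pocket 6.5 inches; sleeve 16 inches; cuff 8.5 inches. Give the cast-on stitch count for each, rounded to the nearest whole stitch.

pocket 38; sleeve 92; cuff 49.

Rate = 26/4.5 = 5.778 sts per in.
pocket: 6.5 × 5.778 = 37.56 → 38.
sleeve: 16 × 5.778 = 92.44 → 92.
cuff: 8.5 × 5.778 = 49.11 → 49.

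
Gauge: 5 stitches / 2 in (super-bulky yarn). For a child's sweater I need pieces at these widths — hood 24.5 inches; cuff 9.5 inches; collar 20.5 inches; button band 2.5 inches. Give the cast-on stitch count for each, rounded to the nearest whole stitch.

Rate = 5/2 = 2.5 sts per in.
hood: 24.5 × 2.5 = 61.25 → 61.
cuff: 9.5 × 2.5 = 23.75 → 24.
collar: 20.5 × 2.5 = 51.25 → 51.
button band: 2.5 × 2.5 = 6.25 → 6.

hood 61; cuff 24; collar 51; button band 6.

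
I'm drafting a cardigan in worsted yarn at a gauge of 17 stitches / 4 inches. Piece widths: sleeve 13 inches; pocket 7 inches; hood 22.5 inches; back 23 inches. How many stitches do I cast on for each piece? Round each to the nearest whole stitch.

sleeve 55; pocket 30; hood 96; back 98.

Rate = 17/4 = 4.25 sts per in.
sleeve: 13 × 4.25 = 55.25 → 55.
pocket: 7 × 4.25 = 29.75 → 30.
hood: 22.5 × 4.25 = 95.62 → 96.
back: 23 × 4.25 = 97.75 → 98.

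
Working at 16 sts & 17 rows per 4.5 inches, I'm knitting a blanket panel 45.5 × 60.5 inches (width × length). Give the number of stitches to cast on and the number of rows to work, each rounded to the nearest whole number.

Cast on 162 stitches and work 229 rows.

Stitch gauge = 16/4.5 = 3.556 sts/in; 45.5 × 3.556 = 161.78 → 162 sts.
Row gauge = 17/4.5 = 3.778 rows/in; 60.5 × 3.778 = 228.56 → 229 rows.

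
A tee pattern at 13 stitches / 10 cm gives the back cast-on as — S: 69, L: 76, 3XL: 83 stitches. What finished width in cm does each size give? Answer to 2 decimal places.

S 53.08 cm; L 58.46 cm; 3XL 63.85 cm.

13/10 = 1.3 sts per cm.
S: 69 / 1.3 = 53.077 → 53.08 cm.
L: 76 / 1.3 = 58.462 → 58.46 cm.
3XL: 83 / 1.3 = 63.846 → 63.85 cm.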